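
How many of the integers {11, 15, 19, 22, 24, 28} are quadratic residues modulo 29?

3

(11/29) = -1 → non-residue.
(15/29) = -1 → non-residue.
(19/29) = -1 → non-residue.
(22/29) = +1 → QR.
(24/29) = +1 → QR.
(28/29) = +1 → QR.
Total quadratic residues among the 6: 3.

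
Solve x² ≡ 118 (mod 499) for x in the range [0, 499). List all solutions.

169, 330

Since 499 ≡ 3 (mod 4), a square root of 118 is 118^((499+1)/4) = 118^125 mod 499.
Repeated squaring: 118^2≡451, 118^4≡308, 118^8≡54, 118^16≡421, 118^32≡96, 118^64≡234 (mod 499).
118^125 = 118^(64+32+16+8+4+1) ≡ 169 (mod 499).
Check: 169² = 28561 ≡ 118 (mod 499). The two roots are 169 and 330.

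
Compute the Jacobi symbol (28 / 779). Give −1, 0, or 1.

-1

Pull out 2^2: since 779 ≡ 3 (mod 8), (2/779) = -1, so (2/779)^2 = +1.
Reciprocity: 7 ≡ 3 and 779 ≡ 3 (mod 4), so (7/779) = −(779/7).
Reduce top mod 7: now compute (2/7).
Pull out 2: since 7 ≡ 7 (mod 8), (2/7) = +1.
Reached (1/7) = 1. Collecting the sign flips along the way, the symbol is -1.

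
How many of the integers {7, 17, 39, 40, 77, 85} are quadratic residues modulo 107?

3

(7/107) = -1 → non-residue.
(17/107) = -1 → non-residue.
(39/107) = +1 → QR.
(40/107) = +1 → QR.
(77/107) = -1 → non-residue.
(85/107) = +1 → QR.
Total quadratic residues among the 6: 3.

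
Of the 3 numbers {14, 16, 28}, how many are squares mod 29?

(14/29) = -1 → non-residue.
(16/29) = +1 → QR.
(28/29) = +1 → QR.
Total quadratic residues among the 3: 2.

2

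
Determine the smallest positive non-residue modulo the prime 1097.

(2/1097) = +1, so 2 is a residue.
(3/1097) = −1, so 3 is the smallest positive non-residue mod 1097.

3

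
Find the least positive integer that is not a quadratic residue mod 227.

2

(2/227) = −1, so 2 is the smallest positive non-residue mod 227.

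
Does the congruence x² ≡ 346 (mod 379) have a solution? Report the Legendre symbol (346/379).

Pull out 2: since 379 ≡ 3 (mod 8), (2/379) = -1.
Reciprocity: 173 ≡ 1 and 379 ≡ 3 (mod 4), so (173/379) = +(379/173).
Reduce top mod 173: now compute (33/173).
Reciprocity: 33 ≡ 1 and 173 ≡ 1 (mod 4), so (33/173) = +(173/33).
Reduce top mod 33: now compute (8/33).
Pull out 2^3: since 33 ≡ 1 (mod 8), (2/33) = +1, so (2/33)^3 = +1.
Reached (1/33) = 1. Collecting the sign flips along the way, the symbol is -1.

-1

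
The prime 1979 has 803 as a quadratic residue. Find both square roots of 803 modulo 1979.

69, 1910

Since 1979 ≡ 3 (mod 4), a square root of 803 is 803^((1979+1)/4) = 803^495 mod 1979.
Repeated squaring: 803^2≡1634, 803^4≡285, 803^8≡86, 803^16≡1459, 803^32≡1256, 803^64≡273, 803^128≡1306, 803^256≡1717 (mod 1979).
803^495 = 803^(256+128+64+32+8+4+2+1) ≡ 1910 (mod 1979).
Check: 1910² = 3648100 ≡ 803 (mod 1979). The two roots are 69 and 1910.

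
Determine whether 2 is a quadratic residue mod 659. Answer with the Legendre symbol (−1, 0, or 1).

-1

Pull out 2: since 659 ≡ 3 (mod 8), (2/659) = -1.
Reached (1/659) = 1. Collecting the sign flips along the way, the symbol is -1.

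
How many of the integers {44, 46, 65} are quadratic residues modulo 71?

(44/71) = -1 → non-residue.
(46/71) = -1 → non-residue.
(65/71) = -1 → non-residue.
Total quadratic residues among the 3: 0.

0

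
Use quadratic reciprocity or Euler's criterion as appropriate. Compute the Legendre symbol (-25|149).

1

First reduce: -25 ≡ 124 (mod 149).
Pull out 2^2: since 149 ≡ 5 (mod 8), (2/149) = -1, so (2/149)^2 = +1.
Reciprocity: 31 ≡ 3 and 149 ≡ 1 (mod 4), so (31/149) = +(149/31).
Reduce top mod 31: now compute (25/31).
Reciprocity: 25 ≡ 1 and 31 ≡ 3 (mod 4), so (25/31) = +(31/25).
Reduce top mod 25: now compute (6/25).
Pull out 2: since 25 ≡ 1 (mod 8), (2/25) = +1.
Reciprocity: 3 ≡ 3 and 25 ≡ 1 (mod 4), so (3/25) = +(25/3).
Reduce top mod 3: now compute (1/3).
Reached (1/3) = 1. Collecting the sign flips along the way, the symbol is +1.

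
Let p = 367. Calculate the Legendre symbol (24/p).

-1

Euler's criterion: (24/367) ≡ 24^183 (mod 367).
24^2 ≡ 209 (mod 367)
24^4 ≡ 8 (mod 367)
24^8 ≡ 64 (mod 367)
24^16 ≡ 59 (mod 367)
24^32 ≡ 178 (mod 367)
24^64 ≡ 122 (mod 367)
24^128 ≡ 204 (mod 367)
24^183 = 24^(128+32+16+4+2+1) ≡ 366 (mod 367).
Result is 366 ≡ −1, so (24/367) = −1.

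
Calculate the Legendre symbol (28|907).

Pull out 2^2: since 907 ≡ 3 (mod 8), (2/907) = -1, so (2/907)^2 = +1.
Reciprocity: 7 ≡ 3 and 907 ≡ 3 (mod 4), so (7/907) = −(907/7).
Reduce top mod 7: now compute (4/7).
Pull out 2^2: since 7 ≡ 7 (mod 8), (2/7) = +1, so (2/7)^2 = +1.
Reached (1/7) = 1. Collecting the sign flips along the way, the symbol is -1.

-1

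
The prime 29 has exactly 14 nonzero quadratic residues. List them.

1 4 5 6 7 9 13 16 20 22 23 24 25 28

Square k = 1,…,14 (k and 29−k give the same square):
1²=1, 2²=4, 3²=9, 4²=16, 5²=25, 6²≡7, 7²≡20, 8²≡6, 9²≡23, 10²≡13, 11²≡5, 12²≡28, 13²≡24, 14²≡22 (mod 29).
So the quadratic residues mod 29 are {1, 4, 5, 6, 7, 9, 13, 16, 20, 22, 23, 24, 25, 28}.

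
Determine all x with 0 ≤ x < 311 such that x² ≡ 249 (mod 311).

Since 311 ≡ 3 (mod 4), a square root of 249 is 249^((311+1)/4) = 249^78 mod 311.
Repeated squaring: 249^2≡112, 249^4≡104, 249^8≡242, 249^16≡96, 249^32≡197, 249^64≡245 (mod 311).
249^78 = 249^(64+8+4+2) ≡ 210 (mod 311).
Check: 210² = 44100 ≡ 249 (mod 311). The two roots are 101 and 210.

101, 210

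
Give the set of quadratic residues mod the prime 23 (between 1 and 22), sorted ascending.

1, 2, 3, 4, 6, 8, 9, 12, 13, 16, 18

Square k = 1,…,11 (k and 23−k give the same square):
1²=1, 2²=4, 3²=9, 4²=16, 5²≡2, 6²≡13, 7²≡3, 8²≡18, 9²≡12, 10²≡8, 11²≡6 (mod 23).
So the quadratic residues mod 23 are {1, 2, 3, 4, 6, 8, 9, 12, 13, 16, 18}.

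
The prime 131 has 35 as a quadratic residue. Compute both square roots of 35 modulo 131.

Since 131 ≡ 3 (mod 4), a square root of 35 is 35^((131+1)/4) = 35^33 mod 131.
Repeated squaring: 35^2≡46, 35^4≡20, 35^8≡7, 35^16≡49, 35^32≡43 (mod 131).
35^33 = 35^(32+1) ≡ 64 (mod 131).
Check: 64² = 4096 ≡ 35 (mod 131). The two roots are 64 and 67.

64, 67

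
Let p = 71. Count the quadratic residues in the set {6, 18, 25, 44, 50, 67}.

4

(6/71) = +1 → QR.
(18/71) = +1 → QR.
(25/71) = +1 → QR.
(44/71) = -1 → non-residue.
(50/71) = +1 → QR.
(67/71) = -1 → non-residue.
Total quadratic residues among the 6: 4.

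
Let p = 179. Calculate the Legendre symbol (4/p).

1

Pull out 2^2: since 179 ≡ 3 (mod 8), (2/179) = -1, so (2/179)^2 = +1.
Reached (1/179) = 1. Collecting the sign flips along the way, the symbol is +1.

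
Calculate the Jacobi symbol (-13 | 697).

-1

First reduce: -13 ≡ 684 (mod 697).
Pull out 2^2: since 697 ≡ 1 (mod 8), (2/697) = +1, so (2/697)^2 = +1.
Reciprocity: 171 ≡ 3 and 697 ≡ 1 (mod 4), so (171/697) = +(697/171).
Reduce top mod 171: now compute (13/171).
Reciprocity: 13 ≡ 1 and 171 ≡ 3 (mod 4), so (13/171) = +(171/13).
Reduce top mod 13: now compute (2/13).
Pull out 2: since 13 ≡ 5 (mod 8), (2/13) = -1.
Reached (1/13) = 1. Collecting the sign flips along the way, the symbol is -1.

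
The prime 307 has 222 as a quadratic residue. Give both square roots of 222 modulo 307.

Since 307 ≡ 3 (mod 4), a square root of 222 is 222^((307+1)/4) = 222^77 mod 307.
Repeated squaring: 222^2≡164, 222^4≡187, 222^8≡278, 222^16≡227, 222^32≡260, 222^64≡60 (mod 307).
222^77 = 222^(64+8+4+1) ≡ 284 (mod 307).
Check: 284² = 80656 ≡ 222 (mod 307). The two roots are 23 and 284.

23, 284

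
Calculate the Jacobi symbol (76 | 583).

1

Pull out 2^2: since 583 ≡ 7 (mod 8), (2/583) = +1, so (2/583)^2 = +1.
Reciprocity: 19 ≡ 3 and 583 ≡ 3 (mod 4), so (19/583) = −(583/19).
Reduce top mod 19: now compute (13/19).
Reciprocity: 13 ≡ 1 and 19 ≡ 3 (mod 4), so (13/19) = +(19/13).
Reduce top mod 13: now compute (6/13).
Pull out 2: since 13 ≡ 5 (mod 8), (2/13) = -1.
Reciprocity: 3 ≡ 3 and 13 ≡ 1 (mod 4), so (3/13) = +(13/3).
Reduce top mod 3: now compute (1/3).
Reached (1/3) = 1. Collecting the sign flips along the way, the symbol is +1.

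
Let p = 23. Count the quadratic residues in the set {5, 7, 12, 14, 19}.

1

(5/23) = -1 → non-residue.
(7/23) = -1 → non-residue.
(12/23) = +1 → QR.
(14/23) = -1 → non-residue.
(19/23) = -1 → non-residue.
Total quadratic residues among the 5: 1.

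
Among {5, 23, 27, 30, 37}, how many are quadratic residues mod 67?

(5/67) = -1 → non-residue.
(23/67) = +1 → QR.
(27/67) = -1 → non-residue.
(30/67) = -1 → non-residue.
(37/67) = +1 → QR.
Total quadratic residues among the 5: 2.

2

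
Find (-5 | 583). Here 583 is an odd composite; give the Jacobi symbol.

First reduce: -5 ≡ 578 (mod 583).
Pull out 2: since 583 ≡ 7 (mod 8), (2/583) = +1.
Reciprocity: 289 ≡ 1 and 583 ≡ 3 (mod 4), so (289/583) = +(583/289).
Reduce top mod 289: now compute (5/289).
Reciprocity: 5 ≡ 1 and 289 ≡ 1 (mod 4), so (5/289) = +(289/5).
Reduce top mod 5: now compute (4/5).
Pull out 2^2: since 5 ≡ 5 (mod 8), (2/5) = -1, so (2/5)^2 = +1.
Reached (1/5) = 1. Collecting the sign flips along the way, the symbol is +1.

1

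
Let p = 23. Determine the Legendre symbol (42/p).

Euler's criterion: (42/23) ≡ 19^11 (mod 23).
19^2 ≡ 16 (mod 23)
19^4 ≡ 3 (mod 23)
19^8 ≡ 9 (mod 23)
19^11 = 19^(8+2+1) ≡ 22 (mod 23).
Result is 22 ≡ −1, so (42/23) = −1.

-1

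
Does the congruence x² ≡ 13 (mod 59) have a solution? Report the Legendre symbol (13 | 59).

Euler's criterion: (13/59) ≡ 13^29 (mod 59).
13^2 ≡ 51 (mod 59)
13^4 ≡ 5 (mod 59)
13^8 ≡ 25 (mod 59)
13^16 ≡ 35 (mod 59)
13^29 = 13^(16+8+4+1) ≡ 58 (mod 59).
Result is 58 ≡ −1, so (13/59) = −1.

-1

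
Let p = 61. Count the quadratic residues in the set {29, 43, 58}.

(29/61) = -1 → non-residue.
(43/61) = -1 → non-residue.
(58/61) = +1 → QR.
Total quadratic residues among the 3: 1.

1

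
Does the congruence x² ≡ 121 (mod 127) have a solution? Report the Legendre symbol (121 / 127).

1

Euler's criterion: (121/127) ≡ 121^63 (mod 127).
121^2 ≡ 36 (mod 127)
121^4 ≡ 26 (mod 127)
121^8 ≡ 41 (mod 127)
121^16 ≡ 30 (mod 127)
121^32 ≡ 11 (mod 127)
121^63 = 121^(32+16+8+4+2+1) ≡ 1 (mod 127).
Result is 1, so (121/127) = 1.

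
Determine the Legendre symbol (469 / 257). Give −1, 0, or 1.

Euler's criterion: (469/257) ≡ 212^128 (mod 257).
212^2 ≡ 226 (mod 257)
212^4 ≡ 190 (mod 257)
212^8 ≡ 120 (mod 257)
212^16 ≡ 8 (mod 257)
212^32 ≡ 64 (mod 257)
212^64 ≡ 241 (mod 257)
212^128 ≡ 256 (mod 257)
212^128 = 212^(128) ≡ 256 (mod 257).
Result is 256 ≡ −1, so (469/257) = −1.

-1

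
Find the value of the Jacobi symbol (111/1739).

0

Reciprocity: 111 ≡ 3 and 1739 ≡ 3 (mod 4), so (111/1739) = −(1739/111).
Reduce top mod 111: now compute (74/111).
Pull out 2: since 111 ≡ 7 (mod 8), (2/111) = +1.
Reciprocity: 37 ≡ 1 and 111 ≡ 3 (mod 4), so (37/111) = +(111/37).
Reduce top mod 37: now compute (0/37).
Top reduces to 0: gcd > 1, so the symbol is 0.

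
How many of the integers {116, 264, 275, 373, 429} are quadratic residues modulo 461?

(116/461) = -1 → non-residue.
(264/461) = -1 → non-residue.
(275/461) = -1 → non-residue.
(373/461) = +1 → QR.
(429/461) = -1 → non-residue.
Total quadratic residues among the 5: 1.

1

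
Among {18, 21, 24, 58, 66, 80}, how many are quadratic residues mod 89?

3

(18/89) = +1 → QR.
(21/89) = +1 → QR.
(24/89) = -1 → non-residue.
(58/89) = -1 → non-residue.
(66/89) = -1 → non-residue.
(80/89) = +1 → QR.
Total quadratic residues among the 6: 3.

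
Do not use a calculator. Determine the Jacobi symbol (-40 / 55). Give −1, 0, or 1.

0

First reduce: -40 ≡ 15 (mod 55).
Reciprocity: 15 ≡ 3 and 55 ≡ 3 (mod 4), so (15/55) = −(55/15).
Reduce top mod 15: now compute (10/15).
Pull out 2: since 15 ≡ 7 (mod 8), (2/15) = +1.
Reciprocity: 5 ≡ 1 and 15 ≡ 3 (mod 4), so (5/15) = +(15/5).
Reduce top mod 5: now compute (0/5).
Top reduces to 0: gcd > 1, so the symbol is 0.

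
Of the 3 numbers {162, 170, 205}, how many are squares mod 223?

1

(162/223) = +1 → QR.
(170/223) = -1 → non-residue.
(205/223) = -1 → non-residue.
Total quadratic residues among the 3: 1.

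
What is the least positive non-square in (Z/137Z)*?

3

(2/137) = +1, so 2 is a residue.
(3/137) = −1, so 3 is the smallest positive non-residue mod 137.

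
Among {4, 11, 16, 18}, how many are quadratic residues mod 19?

3

(4/19) = +1 → QR.
(11/19) = +1 → QR.
(16/19) = +1 → QR.
(18/19) = -1 → non-residue.
Total quadratic residues among the 4: 3.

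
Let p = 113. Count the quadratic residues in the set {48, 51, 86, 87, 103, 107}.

(48/113) = -1 → non-residue.
(51/113) = +1 → QR.
(86/113) = -1 → non-residue.
(87/113) = +1 → QR.
(103/113) = -1 → non-residue.
(107/113) = -1 → non-residue.
Total quadratic residues among the 6: 2.

2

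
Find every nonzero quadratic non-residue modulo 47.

5,10,11,13,15,19,20,22,23,26,29,30,31,33,35,38,39,40,41,43,44,45,46

Square k = 1,…,23 (k and 47−k give the same square):
1²=1, 2²=4, 3²=9, 4²=16, 5²=25, 6²=36, 7²≡2, 8²≡17, 9²≡34, 10²≡6, 11²≡27, 12²≡3, 13²≡28, 14²≡8, 15²≡37, 16²≡21, 17²≡7, 18²≡42, 19²≡32, 20²≡24, 21²≡18, 22²≡14, 23²≡12 (mod 47).
The residues are {1, 2, 3, 4, 6, 7, 8, 9, 12, 14, 16, 17, 18, 21, 24, 25, 27, 28, 32, 34, 36, 37, 42}; the non-residues are the remaining 23 nonzero classes.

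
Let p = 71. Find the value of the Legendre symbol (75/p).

1

First reduce: 75 ≡ 4 (mod 71).
Pull out 2^2: since 71 ≡ 7 (mod 8), (2/71) = +1, so (2/71)^2 = +1.
Reached (1/71) = 1. Collecting the sign flips along the way, the symbol is +1.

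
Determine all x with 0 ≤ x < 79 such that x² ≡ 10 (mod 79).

22, 57

Since 79 ≡ 3 (mod 4), a square root of 10 is 10^((79+1)/4) = 10^20 mod 79.
Repeated squaring: 10^2≡21, 10^4≡46, 10^8≡62, 10^16≡52 (mod 79).
10^20 = 10^(16+4) ≡ 22 (mod 79).
Check: 22² = 484 ≡ 10 (mod 79). The two roots are 22 and 57.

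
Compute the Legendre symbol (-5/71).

-1

First reduce: -5 ≡ 66 (mod 71).
Pull out 2: since 71 ≡ 7 (mod 8), (2/71) = +1.
Reciprocity: 33 ≡ 1 and 71 ≡ 3 (mod 4), so (33/71) = +(71/33).
Reduce top mod 33: now compute (5/33).
Reciprocity: 5 ≡ 1 and 33 ≡ 1 (mod 4), so (5/33) = +(33/5).
Reduce top mod 5: now compute (3/5).
Reciprocity: 3 ≡ 3 and 5 ≡ 1 (mod 4), so (3/5) = +(5/3).
Reduce top mod 3: now compute (2/3).
Pull out 2: since 3 ≡ 3 (mod 8), (2/3) = -1.
Reached (1/3) = 1. Collecting the sign flips along the way, the symbol is -1.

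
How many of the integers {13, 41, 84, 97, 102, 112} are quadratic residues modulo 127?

3

(13/127) = +1 → QR.
(41/127) = +1 → QR.
(84/127) = +1 → QR.
(97/127) = -1 → non-residue.
(102/127) = -1 → non-residue.
(112/127) = -1 → non-residue.
Total quadratic residues among the 6: 3.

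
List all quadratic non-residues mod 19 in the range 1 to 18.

2,3,8,10,12,13,14,15,18

Square k = 1,…,9 (k and 19−k give the same square):
1²=1, 2²=4, 3²=9, 4²=16, 5²≡6, 6²≡17, 7²≡11, 8²≡7, 9²≡5 (mod 19).
The residues are {1, 4, 5, 6, 7, 9, 11, 16, 17}; the non-residues are the remaining 9 nonzero classes.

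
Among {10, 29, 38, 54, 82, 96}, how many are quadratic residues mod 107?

(10/107) = +1 → QR.
(29/107) = +1 → QR.
(38/107) = -1 → non-residue.
(54/107) = -1 → non-residue.
(82/107) = -1 → non-residue.
(96/107) = -1 → non-residue.
Total quadratic residues among the 6: 2.

2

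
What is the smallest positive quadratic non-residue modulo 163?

(2/163) = −1, so 2 is the smallest positive non-residue mod 163.

2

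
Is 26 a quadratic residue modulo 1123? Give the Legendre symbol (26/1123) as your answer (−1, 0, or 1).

Pull out 2: since 1123 ≡ 3 (mod 8), (2/1123) = -1.
Reciprocity: 13 ≡ 1 and 1123 ≡ 3 (mod 4), so (13/1123) = +(1123/13).
Reduce top mod 13: now compute (5/13).
Reciprocity: 5 ≡ 1 and 13 ≡ 1 (mod 4), so (5/13) = +(13/5).
Reduce top mod 5: now compute (3/5).
Reciprocity: 3 ≡ 3 and 5 ≡ 1 (mod 4), so (3/5) = +(5/3).
Reduce top mod 3: now compute (2/3).
Pull out 2: since 3 ≡ 3 (mod 8), (2/3) = -1.
Reached (1/3) = 1. Collecting the sign flips along the way, the symbol is +1.

1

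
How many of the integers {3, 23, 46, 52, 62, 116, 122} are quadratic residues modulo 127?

3

(3/127) = -1 → non-residue.
(23/127) = -1 → non-residue.
(46/127) = -1 → non-residue.
(52/127) = +1 → QR.
(62/127) = +1 → QR.
(116/127) = -1 → non-residue.
(122/127) = +1 → QR.
Total quadratic residues among the 7: 3.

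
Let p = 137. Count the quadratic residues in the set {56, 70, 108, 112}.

(56/137) = +1 → QR.
(70/137) = -1 → non-residue.
(108/137) = -1 → non-residue.
(112/137) = +1 → QR.
Total quadratic residues among the 4: 2.

2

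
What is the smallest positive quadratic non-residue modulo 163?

(2/163) = −1, so 2 is the smallest positive non-residue mod 163.

2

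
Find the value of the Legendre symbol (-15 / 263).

First reduce: -15 ≡ 248 (mod 263).
Pull out 2^3: since 263 ≡ 7 (mod 8), (2/263) = +1, so (2/263)^3 = +1.
Reciprocity: 31 ≡ 3 and 263 ≡ 3 (mod 4), so (31/263) = −(263/31).
Reduce top mod 31: now compute (15/31).
Reciprocity: 15 ≡ 3 and 31 ≡ 3 (mod 4), so (15/31) = −(31/15).
Reduce top mod 15: now compute (1/15).
Reached (1/15) = 1. Collecting the sign flips along the way, the symbol is +1.

1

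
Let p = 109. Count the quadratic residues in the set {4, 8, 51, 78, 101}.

2

(4/109) = +1 → QR.
(8/109) = -1 → non-residue.
(51/109) = -1 → non-residue.
(78/109) = +1 → QR.
(101/109) = -1 → non-residue.
Total quadratic residues among the 5: 2.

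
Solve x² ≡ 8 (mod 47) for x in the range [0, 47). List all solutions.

14, 33

Since 47 ≡ 3 (mod 4), a square root of 8 is 8^((47+1)/4) = 8^12 mod 47.
Repeated squaring: 8^2≡17, 8^4≡7, 8^8≡2 (mod 47).
8^12 = 8^(8+4) ≡ 14 (mod 47).
Check: 14² = 196 ≡ 8 (mod 47). The two roots are 14 and 33.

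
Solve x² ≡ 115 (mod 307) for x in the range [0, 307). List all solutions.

Since 307 ≡ 3 (mod 4), a square root of 115 is 115^((307+1)/4) = 115^77 mod 307.
Repeated squaring: 115^2≡24, 115^4≡269, 115^8≡216, 115^16≡299, 115^32≡64, 115^64≡105 (mod 307).
115^77 = 115^(64+8+4+1) ≡ 280 (mod 307).
Check: 280² = 78400 ≡ 115 (mod 307). The two roots are 27 and 280.

27, 280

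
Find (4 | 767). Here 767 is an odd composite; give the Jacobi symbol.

Pull out 2^2: since 767 ≡ 7 (mod 8), (2/767) = +1, so (2/767)^2 = +1.
Reached (1/767) = 1. Collecting the sign flips along the way, the symbol is +1.

1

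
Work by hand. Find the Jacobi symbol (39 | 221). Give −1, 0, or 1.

0

Reciprocity: 39 ≡ 3 and 221 ≡ 1 (mod 4), so (39/221) = +(221/39).
Reduce top mod 39: now compute (26/39).
Pull out 2: since 39 ≡ 7 (mod 8), (2/39) = +1.
Reciprocity: 13 ≡ 1 and 39 ≡ 3 (mod 4), so (13/39) = +(39/13).
Reduce top mod 13: now compute (0/13).
Top reduces to 0: gcd > 1, so the symbol is 0.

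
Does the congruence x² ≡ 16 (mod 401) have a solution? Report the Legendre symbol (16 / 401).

1

Euler's criterion: (16/401) ≡ 16^200 (mod 401).
16^2 ≡ 256 (mod 401)
16^4 ≡ 173 (mod 401)
16^8 ≡ 255 (mod 401)
16^16 ≡ 63 (mod 401)
16^32 ≡ 360 (mod 401)
16^64 ≡ 77 (mod 401)
16^128 ≡ 315 (mod 401)
16^200 = 16^(128+64+8) ≡ 1 (mod 401).
Result is 1, so (16/401) = 1.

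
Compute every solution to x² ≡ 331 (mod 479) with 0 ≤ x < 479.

Since 479 ≡ 3 (mod 4), a square root of 331 is 331^((479+1)/4) = 331^120 mod 479.
Repeated squaring: 331^2≡349, 331^4≡135, 331^8≡23, 331^16≡50, 331^32≡105, 331^64≡8 (mod 479).
331^120 = 331^(64+32+16+8) ≡ 336 (mod 479).
Check: 336² = 112896 ≡ 331 (mod 479). The two roots are 143 and 336.

143, 336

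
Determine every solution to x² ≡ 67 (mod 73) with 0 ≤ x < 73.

73 ≡ 1 (mod 4), so we find a root by search.
Trying successive values, 33² = 1089 ≡ 67 (mod 73). The other root is 73 − 33 = 40.

33, 40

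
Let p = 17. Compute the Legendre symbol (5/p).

Reciprocity: 5 ≡ 1 and 17 ≡ 1 (mod 4), so (5/17) = +(17/5).
Reduce top mod 5: now compute (2/5).
Pull out 2: since 5 ≡ 5 (mod 8), (2/5) = -1.
Reached (1/5) = 1. Collecting the sign flips along the way, the symbol is -1.

-1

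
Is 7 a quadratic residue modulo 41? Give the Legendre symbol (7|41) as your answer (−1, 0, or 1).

Euler's criterion: (7/41) ≡ 7^20 (mod 41).
7^2 ≡ 8 (mod 41)
7^4 ≡ 23 (mod 41)
7^8 ≡ 37 (mod 41)
7^16 ≡ 16 (mod 41)
7^20 = 7^(16+4) ≡ 40 (mod 41).
Result is 40 ≡ −1, so (7/41) = −1.

-1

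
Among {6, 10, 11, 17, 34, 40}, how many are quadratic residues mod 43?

5

(6/43) = +1 → QR.
(10/43) = +1 → QR.
(11/43) = +1 → QR.
(17/43) = +1 → QR.
(34/43) = -1 → non-residue.
(40/43) = +1 → QR.
Total quadratic residues among the 6: 5.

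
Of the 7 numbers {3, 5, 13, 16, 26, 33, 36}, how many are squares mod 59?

5

(3/59) = +1 → QR.
(5/59) = +1 → QR.
(13/59) = -1 → non-residue.
(16/59) = +1 → QR.
(26/59) = +1 → QR.
(33/59) = -1 → non-residue.
(36/59) = +1 → QR.
Total quadratic residues among the 7: 5.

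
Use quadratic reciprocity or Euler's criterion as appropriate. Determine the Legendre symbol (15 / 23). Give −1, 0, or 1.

-1

Euler's criterion: (15/23) ≡ 15^11 (mod 23).
15^2 ≡ 18 (mod 23)
15^4 ≡ 2 (mod 23)
15^8 ≡ 4 (mod 23)
15^11 = 15^(8+2+1) ≡ 22 (mod 23).
Result is 22 ≡ −1, so (15/23) = −1.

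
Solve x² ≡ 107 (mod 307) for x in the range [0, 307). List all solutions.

Since 307 ≡ 3 (mod 4), a square root of 107 is 107^((307+1)/4) = 107^77 mod 307.
Repeated squaring: 107^2≡90, 107^4≡118, 107^8≡109, 107^16≡215, 107^32≡175, 107^64≡232 (mod 307).
107^77 = 107^(64+8+4+1) ≡ 148 (mod 307).
Check: 148² = 21904 ≡ 107 (mod 307). The two roots are 148 and 159.

148, 159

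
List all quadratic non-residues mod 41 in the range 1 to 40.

Square k = 1,…,20 (k and 41−k give the same square):
1²=1, 2²=4, 3²=9, 4²=16, 5²=25, 6²=36, 7²≡8, 8²≡23, 9²≡40, 10²≡18, 11²≡39, 12²≡21, 13²≡5, 14²≡32, 15²≡20, 16²≡10, 17²≡2, 18²≡37, 19²≡33, 20²≡31 (mod 41).
The residues are {1, 2, 4, 5, 8, 9, 10, 16, 18, 20, 21, 23, 25, 31, 32, 33, 36, 37, 39, 40}; the non-residues are the remaining 20 nonzero classes.

3,6,7,11,12,13,14,15,17,19,22,24,26,27,28,29,30,34,35,38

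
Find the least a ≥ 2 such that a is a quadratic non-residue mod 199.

(2/199) = +1, so 2 is a residue.
(3/199) = −1, so 3 is the smallest positive non-residue mod 199.

3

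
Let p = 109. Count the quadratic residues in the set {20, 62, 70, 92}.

(20/109) = +1 → QR.
(62/109) = -1 → non-residue.
(70/109) = -1 → non-residue.
(92/109) = -1 → non-residue.
Total quadratic residues among the 4: 1.

1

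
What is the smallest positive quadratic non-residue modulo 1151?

(2/1151) = +1, so 2 is a residue.
(3/1151) = +1, so 3 is a residue.
(4/1151) = +1, so 4 is a residue.
(5/1151) = +1, so 5 is a residue.
(6/1151) = +1, so 6 is a residue.
(7/1151) = +1, so 7 is a residue.
(8/1151) = +1, so 8 is a residue.
(9/1151) = +1, so 9 is a residue.
(10/1151) = +1, so 10 is a residue.
(11/1151) = +1, so 11 is a residue.
(12/1151) = +1, so 12 is a residue.
(13/1151) = −1, so 13 is the smallest positive non-residue mod 1151.

13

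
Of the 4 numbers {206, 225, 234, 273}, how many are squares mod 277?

3

(206/277) = +1 → QR.
(225/277) = +1 → QR.
(234/277) = -1 → non-residue.
(273/277) = +1 → QR.
Total quadratic residues among the 4: 3.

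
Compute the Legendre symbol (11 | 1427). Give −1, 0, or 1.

Reciprocity: 11 ≡ 3 and 1427 ≡ 3 (mod 4), so (11/1427) = −(1427/11).
Reduce top mod 11: now compute (8/11).
Pull out 2^3: since 11 ≡ 3 (mod 8), (2/11) = -1, so (2/11)^3 = -1.
Reached (1/11) = 1. Collecting the sign flips along the way, the symbol is +1.

1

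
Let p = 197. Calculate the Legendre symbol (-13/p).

-1

Euler's criterion: (-13/197) ≡ 184^98 (mod 197).
184^2 ≡ 169 (mod 197)
184^4 ≡ 193 (mod 197)
184^8 ≡ 16 (mod 197)
184^16 ≡ 59 (mod 197)
184^32 ≡ 132 (mod 197)
184^64 ≡ 88 (mod 197)
184^98 = 184^(64+32+2) ≡ 196 (mod 197).
Result is 196 ≡ −1, so (-13/197) = −1.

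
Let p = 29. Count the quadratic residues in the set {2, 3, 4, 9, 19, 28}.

(2/29) = -1 → non-residue.
(3/29) = -1 → non-residue.
(4/29) = +1 → QR.
(9/29) = +1 → QR.
(19/29) = -1 → non-residue.
(28/29) = +1 → QR.
Total quadratic residues among the 6: 3.

3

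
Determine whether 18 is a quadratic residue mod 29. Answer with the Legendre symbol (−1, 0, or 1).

-1

Euler's criterion: (18/29) ≡ 18^14 (mod 29).
18^2 ≡ 5 (mod 29)
18^4 ≡ 25 (mod 29)
18^8 ≡ 16 (mod 29)
18^14 = 18^(8+4+2) ≡ 28 (mod 29).
Result is 28 ≡ −1, so (18/29) = −1.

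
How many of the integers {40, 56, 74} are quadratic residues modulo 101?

1

(40/101) = -1 → non-residue.
(56/101) = +1 → QR.
(74/101) = -1 → non-residue.
Total quadratic residues among the 3: 1.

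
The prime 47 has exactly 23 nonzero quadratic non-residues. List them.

5, 10, 11, 13, 15, 19, 20, 22, 23, 26, 29, 30, 31, 33, 35, 38, 39, 40, 41, 43, 44, 45, 46

Square k = 1,…,23 (k and 47−k give the same square):
1²=1, 2²=4, 3²=9, 4²=16, 5²=25, 6²=36, 7²≡2, 8²≡17, 9²≡34, 10²≡6, 11²≡27, 12²≡3, 13²≡28, 14²≡8, 15²≡37, 16²≡21, 17²≡7, 18²≡42, 19²≡32, 20²≡24, 21²≡18, 22²≡14, 23²≡12 (mod 47).
The residues are {1, 2, 3, 4, 6, 7, 8, 9, 12, 14, 16, 17, 18, 21, 24, 25, 27, 28, 32, 34, 36, 37, 42}; the non-residues are the remaining 23 nonzero classes.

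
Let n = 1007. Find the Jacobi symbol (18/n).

Pull out 2: since 1007 ≡ 7 (mod 8), (2/1007) = +1.
Reciprocity: 9 ≡ 1 and 1007 ≡ 3 (mod 4), so (9/1007) = +(1007/9).
Reduce top mod 9: now compute (8/9).
Pull out 2^3: since 9 ≡ 1 (mod 8), (2/9) = +1, so (2/9)^3 = +1.
Reached (1/9) = 1. Collecting the sign flips along the way, the symbol is +1.

1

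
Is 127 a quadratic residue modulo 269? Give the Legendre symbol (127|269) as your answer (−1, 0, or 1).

1

Reciprocity: 127 ≡ 3 and 269 ≡ 1 (mod 4), so (127/269) = +(269/127).
Reduce top mod 127: now compute (15/127).
Reciprocity: 15 ≡ 3 and 127 ≡ 3 (mod 4), so (15/127) = −(127/15).
Reduce top mod 15: now compute (7/15).
Reciprocity: 7 ≡ 3 and 15 ≡ 3 (mod 4), so (7/15) = −(15/7).
Reduce top mod 7: now compute (1/7).
Reached (1/7) = 1. Collecting the sign flips along the way, the symbol is +1.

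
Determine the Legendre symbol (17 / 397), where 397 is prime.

-1

Euler's criterion: (17/397) ≡ 17^198 (mod 397).
17^2 ≡ 289 (mod 397)
17^4 ≡ 151 (mod 397)
17^8 ≡ 172 (mod 397)
17^16 ≡ 206 (mod 397)
17^32 ≡ 354 (mod 397)
17^64 ≡ 261 (mod 397)
17^128 ≡ 234 (mod 397)
17^198 = 17^(128+64+4+2) ≡ 396 (mod 397).
Result is 396 ≡ −1, so (17/397) = −1.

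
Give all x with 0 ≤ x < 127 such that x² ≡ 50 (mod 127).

47, 80

Since 127 ≡ 3 (mod 4), a square root of 50 is 50^((127+1)/4) = 50^32 mod 127.
Repeated squaring: 50^2≡87, 50^4≡76, 50^8≡61, 50^16≡38, 50^32≡47 (mod 127).
50^32 = 50^(32) ≡ 47 (mod 127).
Check: 47² = 2209 ≡ 50 (mod 127). The two roots are 47 and 80.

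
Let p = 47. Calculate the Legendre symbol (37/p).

Reciprocity: 37 ≡ 1 and 47 ≡ 3 (mod 4), so (37/47) = +(47/37).
Reduce top mod 37: now compute (10/37).
Pull out 2: since 37 ≡ 5 (mod 8), (2/37) = -1.
Reciprocity: 5 ≡ 1 and 37 ≡ 1 (mod 4), so (5/37) = +(37/5).
Reduce top mod 5: now compute (2/5).
Pull out 2: since 5 ≡ 5 (mod 8), (2/5) = -1.
Reached (1/5) = 1. Collecting the sign flips along the way, the symbol is +1.

1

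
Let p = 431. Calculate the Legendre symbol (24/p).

1

Euler's criterion: (24/431) ≡ 24^215 (mod 431).
24^2 ≡ 145 (mod 431)
24^4 ≡ 337 (mod 431)
24^8 ≡ 216 (mod 431)
24^16 ≡ 108 (mod 431)
24^32 ≡ 27 (mod 431)
24^64 ≡ 298 (mod 431)
24^128 ≡ 18 (mod 431)
24^215 = 24^(128+64+16+4+2+1) ≡ 1 (mod 431).
Result is 1, so (24/431) = 1.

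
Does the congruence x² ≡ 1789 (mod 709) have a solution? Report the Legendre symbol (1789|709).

-1

First reduce: 1789 ≡ 371 (mod 709).
Reciprocity: 371 ≡ 3 and 709 ≡ 1 (mod 4), so (371/709) = +(709/371).
Reduce top mod 371: now compute (338/371).
Pull out 2: since 371 ≡ 3 (mod 8), (2/371) = -1.
Reciprocity: 169 ≡ 1 and 371 ≡ 3 (mod 4), so (169/371) = +(371/169).
Reduce top mod 169: now compute (33/169).
Reciprocity: 33 ≡ 1 and 169 ≡ 1 (mod 4), so (33/169) = +(169/33).
Reduce top mod 33: now compute (4/33).
Pull out 2^2: since 33 ≡ 1 (mod 8), (2/33) = +1, so (2/33)^2 = +1.
Reached (1/33) = 1. Collecting the sign flips along the way, the symbol is -1.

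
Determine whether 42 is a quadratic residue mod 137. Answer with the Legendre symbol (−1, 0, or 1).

Pull out 2: since 137 ≡ 1 (mod 8), (2/137) = +1.
Reciprocity: 21 ≡ 1 and 137 ≡ 1 (mod 4), so (21/137) = +(137/21).
Reduce top mod 21: now compute (11/21).
Reciprocity: 11 ≡ 3 and 21 ≡ 1 (mod 4), so (11/21) = +(21/11).
Reduce top mod 11: now compute (10/11).
Pull out 2: since 11 ≡ 3 (mod 8), (2/11) = -1.
Reciprocity: 5 ≡ 1 and 11 ≡ 3 (mod 4), so (5/11) = +(11/5).
Reduce top mod 5: now compute (1/5).
Reached (1/5) = 1. Collecting the sign flips along the way, the symbol is -1.

-1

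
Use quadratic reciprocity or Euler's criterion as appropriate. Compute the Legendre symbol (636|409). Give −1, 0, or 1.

1

First reduce: 636 ≡ 227 (mod 409).
Reciprocity: 227 ≡ 3 and 409 ≡ 1 (mod 4), so (227/409) = +(409/227).
Reduce top mod 227: now compute (182/227).
Pull out 2: since 227 ≡ 3 (mod 8), (2/227) = -1.
Reciprocity: 91 ≡ 3 and 227 ≡ 3 (mod 4), so (91/227) = −(227/91).
Reduce top mod 91: now compute (45/91).
Reciprocity: 45 ≡ 1 and 91 ≡ 3 (mod 4), so (45/91) = +(91/45).
Reduce top mod 45: now compute (1/45).
Reached (1/45) = 1. Collecting the sign flips along the way, the symbol is +1.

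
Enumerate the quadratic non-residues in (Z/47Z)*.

Square k = 1,…,23 (k and 47−k give the same square):
1²=1, 2²=4, 3²=9, 4²=16, 5²=25, 6²=36, 7²≡2, 8²≡17, 9²≡34, 10²≡6, 11²≡27, 12²≡3, 13²≡28, 14²≡8, 15²≡37, 16²≡21, 17²≡7, 18²≡42, 19²≡32, 20²≡24, 21²≡18, 22²≡14, 23²≡12 (mod 47).
The residues are {1, 2, 3, 4, 6, 7, 8, 9, 12, 14, 16, 17, 18, 21, 24, 25, 27, 28, 32, 34, 36, 37, 42}; the non-residues are the remaining 23 nonzero classes.

5 10 11 13 15 19 20 22 23 26 29 30 31 33 35 38 39 40 41 43 44 45 46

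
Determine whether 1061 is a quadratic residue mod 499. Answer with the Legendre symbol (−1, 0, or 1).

-1

First reduce: 1061 ≡ 63 (mod 499).
Reciprocity: 63 ≡ 3 and 499 ≡ 3 (mod 4), so (63/499) = −(499/63).
Reduce top mod 63: now compute (58/63).
Pull out 2: since 63 ≡ 7 (mod 8), (2/63) = +1.
Reciprocity: 29 ≡ 1 and 63 ≡ 3 (mod 4), so (29/63) = +(63/29).
Reduce top mod 29: now compute (5/29).
Reciprocity: 5 ≡ 1 and 29 ≡ 1 (mod 4), so (5/29) = +(29/5).
Reduce top mod 5: now compute (4/5).
Pull out 2^2: since 5 ≡ 5 (mod 8), (2/5) = -1, so (2/5)^2 = +1.
Reached (1/5) = 1. Collecting the sign flips along the way, the symbol is -1.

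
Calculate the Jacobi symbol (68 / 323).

Pull out 2^2: since 323 ≡ 3 (mod 8), (2/323) = -1, so (2/323)^2 = +1.
Reciprocity: 17 ≡ 1 and 323 ≡ 3 (mod 4), so (17/323) = +(323/17).
Reduce top mod 17: now compute (0/17).
Top reduces to 0: gcd > 1, so the symbol is 0.

0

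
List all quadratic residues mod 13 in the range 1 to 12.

Square k = 1,…,6 (k and 13−k give the same square):
1²=1, 2²=4, 3²=9, 4²≡3, 5²≡12, 6²≡10 (mod 13).
So the quadratic residues mod 13 are {1, 3, 4, 9, 10, 12}.

1 3 4 9 10 12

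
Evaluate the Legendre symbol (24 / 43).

Euler's criterion: (24/43) ≡ 24^21 (mod 43).
24^2 ≡ 17 (mod 43)
24^4 ≡ 31 (mod 43)
24^8 ≡ 15 (mod 43)
24^16 ≡ 10 (mod 43)
24^21 = 24^(16+4+1) ≡ 1 (mod 43).
Result is 1, so (24/43) = 1.

1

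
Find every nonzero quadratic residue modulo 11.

1, 3, 4, 5, 9

Square k = 1,…,5 (k and 11−k give the same square):
1²=1, 2²=4, 3²=9, 4²≡5, 5²≡3 (mod 11).
So the quadratic residues mod 11 are {1, 3, 4, 5, 9}.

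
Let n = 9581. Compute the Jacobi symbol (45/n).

Reciprocity: 45 ≡ 1 and 9581 ≡ 1 (mod 4), so (45/9581) = +(9581/45).
Reduce top mod 45: now compute (41/45).
Reciprocity: 41 ≡ 1 and 45 ≡ 1 (mod 4), so (41/45) = +(45/41).
Reduce top mod 41: now compute (4/41).
Pull out 2^2: since 41 ≡ 1 (mod 8), (2/41) = +1, so (2/41)^2 = +1.
Reached (1/41) = 1. Collecting the sign flips along the way, the symbol is +1.

1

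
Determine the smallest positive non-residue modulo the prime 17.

(2/17) = +1, so 2 is a residue.
(3/17) = −1, so 3 is the smallest positive non-residue mod 17.

3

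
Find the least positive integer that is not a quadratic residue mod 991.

(2/991) = +1, so 2 is a residue.
(3/991) = −1, so 3 is the smallest positive non-residue mod 991.

3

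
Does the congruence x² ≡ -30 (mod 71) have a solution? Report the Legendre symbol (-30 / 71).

-1

First reduce: -30 ≡ 41 (mod 71).
Reciprocity: 41 ≡ 1 and 71 ≡ 3 (mod 4), so (41/71) = +(71/41).
Reduce top mod 41: now compute (30/41).
Pull out 2: since 41 ≡ 1 (mod 8), (2/41) = +1.
Reciprocity: 15 ≡ 3 and 41 ≡ 1 (mod 4), so (15/41) = +(41/15).
Reduce top mod 15: now compute (11/15).
Reciprocity: 11 ≡ 3 and 15 ≡ 3 (mod 4), so (11/15) = −(15/11).
Reduce top mod 11: now compute (4/11).
Pull out 2^2: since 11 ≡ 3 (mod 8), (2/11) = -1, so (2/11)^2 = +1.
Reached (1/11) = 1. Collecting the sign flips along the way, the symbol is -1.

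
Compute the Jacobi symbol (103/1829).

-1

Reciprocity: 103 ≡ 3 and 1829 ≡ 1 (mod 4), so (103/1829) = +(1829/103).
Reduce top mod 103: now compute (78/103).
Pull out 2: since 103 ≡ 7 (mod 8), (2/103) = +1.
Reciprocity: 39 ≡ 3 and 103 ≡ 3 (mod 4), so (39/103) = −(103/39).
Reduce top mod 39: now compute (25/39).
Reciprocity: 25 ≡ 1 and 39 ≡ 3 (mod 4), so (25/39) = +(39/25).
Reduce top mod 25: now compute (14/25).
Pull out 2: since 25 ≡ 1 (mod 8), (2/25) = +1.
Reciprocity: 7 ≡ 3 and 25 ≡ 1 (mod 4), so (7/25) = +(25/7).
Reduce top mod 7: now compute (4/7).
Pull out 2^2: since 7 ≡ 7 (mod 8), (2/7) = +1, so (2/7)^2 = +1.
Reached (1/7) = 1. Collecting the sign flips along the way, the symbol is -1.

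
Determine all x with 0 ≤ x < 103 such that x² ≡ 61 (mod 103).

Since 103 ≡ 3 (mod 4), a square root of 61 is 61^((103+1)/4) = 61^26 mod 103.
Repeated squaring: 61^2≡13, 61^4≡66, 61^8≡30, 61^16≡76 (mod 103).
61^26 = 61^(16+8+2) ≡ 79 (mod 103).
Check: 79² = 6241 ≡ 61 (mod 103). The two roots are 24 and 79.

24, 79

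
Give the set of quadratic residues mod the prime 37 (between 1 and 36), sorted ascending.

Square k = 1,…,18 (k and 37−k give the same square):
1²=1, 2²=4, 3²=9, 4²=16, 5²=25, 6²=36, 7²≡12, 8²≡27, 9²≡7, 10²≡26, 11²≡10, 12²≡33, 13²≡21, 14²≡11, 15²≡3, 16²≡34, 17²≡30, 18²≡28 (mod 37).
So the quadratic residues mod 37 are {1, 3, 4, 7, 9, 10, 11, 12, 16, 21, 25, 26, 27, 28, 30, 33, 34, 36}.

1, 3, 4, 7, 9, 10, 11, 12, 16, 21, 25, 26, 27, 28, 30, 33, 34, 36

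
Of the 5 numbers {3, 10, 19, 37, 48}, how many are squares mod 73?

4

(3/73) = +1 → QR.
(10/73) = -1 → non-residue.
(19/73) = +1 → QR.
(37/73) = +1 → QR.
(48/73) = +1 → QR.
Total quadratic residues among the 5: 4.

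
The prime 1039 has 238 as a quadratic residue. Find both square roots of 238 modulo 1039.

349, 690

Since 1039 ≡ 3 (mod 4), a square root of 238 is 238^((1039+1)/4) = 238^260 mod 1039.
Repeated squaring: 238^2≡538, 238^4≡602, 238^8≡832, 238^16≡250, 238^32≡160, 238^64≡664, 238^128≡360, 238^256≡764 (mod 1039).
238^260 = 238^(256+4) ≡ 690 (mod 1039).
Check: 690² = 476100 ≡ 238 (mod 1039). The two roots are 349 and 690.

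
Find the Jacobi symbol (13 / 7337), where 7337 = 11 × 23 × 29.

Reciprocity: 13 ≡ 1 and 7337 ≡ 1 (mod 4), so (13/7337) = +(7337/13).
Reduce top mod 13: now compute (5/13).
Reciprocity: 5 ≡ 1 and 13 ≡ 1 (mod 4), so (5/13) = +(13/5).
Reduce top mod 5: now compute (3/5).
Reciprocity: 3 ≡ 3 and 5 ≡ 1 (mod 4), so (3/5) = +(5/3).
Reduce top mod 3: now compute (2/3).
Pull out 2: since 3 ≡ 3 (mod 8), (2/3) = -1.
Reached (1/3) = 1. Collecting the sign flips along the way, the symbol is -1.

-1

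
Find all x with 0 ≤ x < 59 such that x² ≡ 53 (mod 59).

Since 59 ≡ 3 (mod 4), a square root of 53 is 53^((59+1)/4) = 53^15 mod 59.
Repeated squaring: 53^2≡36, 53^4≡57, 53^8≡4 (mod 59).
53^15 = 53^(8+4+2+1) ≡ 17 (mod 59).
Check: 17² = 289 ≡ 53 (mod 59). The two roots are 17 and 42.

17, 42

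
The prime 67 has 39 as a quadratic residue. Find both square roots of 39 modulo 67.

Since 67 ≡ 3 (mod 4), a square root of 39 is 39^((67+1)/4) = 39^17 mod 67.
Repeated squaring: 39^2≡47, 39^4≡65, 39^8≡4, 39^16≡16 (mod 67).
39^17 = 39^(16+1) ≡ 21 (mod 67).
Check: 21² = 441 ≡ 39 (mod 67). The two roots are 21 and 46.

21, 46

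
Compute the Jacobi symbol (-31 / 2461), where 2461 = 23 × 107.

First reduce: -31 ≡ 2430 (mod 2461).
Pull out 2: since 2461 ≡ 5 (mod 8), (2/2461) = -1.
Reciprocity: 1215 ≡ 3 and 2461 ≡ 1 (mod 4), so (1215/2461) = +(2461/1215).
Reduce top mod 1215: now compute (31/1215).
Reciprocity: 31 ≡ 3 and 1215 ≡ 3 (mod 4), so (31/1215) = −(1215/31).
Reduce top mod 31: now compute (6/31).
Pull out 2: since 31 ≡ 7 (mod 8), (2/31) = +1.
Reciprocity: 3 ≡ 3 and 31 ≡ 3 (mod 4), so (3/31) = −(31/3).
Reduce top mod 3: now compute (1/3).
Reached (1/3) = 1. Collecting the sign flips along the way, the symbol is -1.

-1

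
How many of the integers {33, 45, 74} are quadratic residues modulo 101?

(33/101) = +1 → QR.
(45/101) = +1 → QR.
(74/101) = -1 → non-residue.
Total quadratic residues among the 3: 2.

2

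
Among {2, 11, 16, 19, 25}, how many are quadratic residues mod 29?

2

(2/29) = -1 → non-residue.
(11/29) = -1 → non-residue.
(16/29) = +1 → QR.
(19/29) = -1 → non-residue.
(25/29) = +1 → QR.
Total quadratic residues among the 5: 2.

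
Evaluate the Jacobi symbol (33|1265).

Reciprocity: 33 ≡ 1 and 1265 ≡ 1 (mod 4), so (33/1265) = +(1265/33).
Reduce top mod 33: now compute (11/33).
Reciprocity: 11 ≡ 3 and 33 ≡ 1 (mod 4), so (11/33) = +(33/11).
Reduce top mod 11: now compute (0/11).
Top reduces to 0: gcd > 1, so the symbol is 0.

0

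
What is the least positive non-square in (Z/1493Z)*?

(2/1493) = −1, so 2 is the smallest positive non-residue mod 1493.

2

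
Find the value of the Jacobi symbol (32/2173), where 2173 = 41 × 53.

-1

Pull out 2^5: since 2173 ≡ 5 (mod 8), (2/2173) = -1, so (2/2173)^5 = -1.
Reached (1/2173) = 1. Collecting the sign flips along the way, the symbol is -1.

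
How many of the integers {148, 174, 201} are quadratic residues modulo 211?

2

(148/211) = +1 → QR.
(174/211) = -1 → non-residue.
(201/211) = +1 → QR.
Total quadratic residues among the 3: 2.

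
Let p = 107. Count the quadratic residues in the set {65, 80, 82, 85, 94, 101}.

(65/107) = -1 → non-residue.
(80/107) = -1 → non-residue.
(82/107) = -1 → non-residue.
(85/107) = +1 → QR.
(94/107) = -1 → non-residue.
(101/107) = +1 → QR.
Total quadratic residues among the 6: 2.

2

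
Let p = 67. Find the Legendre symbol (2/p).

Euler's criterion: (2/67) ≡ 2^33 (mod 67).
2^2 ≡ 4 (mod 67)
2^4 ≡ 16 (mod 67)
2^8 ≡ 55 (mod 67)
2^16 ≡ 10 (mod 67)
2^32 ≡ 33 (mod 67)
2^33 = 2^(32+1) ≡ 66 (mod 67).
Result is 66 ≡ −1, so (2/67) = −1.

-1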